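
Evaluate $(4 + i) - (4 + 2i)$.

(4 - 4) + (1 - 2)i = -i


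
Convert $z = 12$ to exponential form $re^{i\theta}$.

r = |z| = sqrt((12)^2 + (0)^2) = sqrt(144 + 0) = sqrt(144) = 12
b = 0 and a > 0, so z lies on the positive real axis: θ = 0
z = 12e^(i*0) = 12


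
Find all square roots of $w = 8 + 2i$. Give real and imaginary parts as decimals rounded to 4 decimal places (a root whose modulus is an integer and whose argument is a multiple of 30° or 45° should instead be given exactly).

|w| = sqrt(68) ≈ 8.246211, arg(w) ≈ 14.036243°
Root modulus = sqrt(68)^(1/2) ≈ 2.871622
Root arguments: θ_k = (arg(w) + 360°k)/2 for k = 0, 1, ..., 1
Compute each root as (root modulus)(cos θ_k + i sin θ_k) using full-precision intermediates, then round to 4 decimal places.
Roots: 2.8501 + 0.3509i, -2.8501 - 0.3509i


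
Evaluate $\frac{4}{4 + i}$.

Multiply numerator and denominator by conjugate (4 - i):
= (4)(4 - i) / (4^2 + 1^2)
= (16 - 4i) / 17
= 16/17 - (4/17)i


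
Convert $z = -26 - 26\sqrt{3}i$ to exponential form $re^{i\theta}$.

r = |z| = sqrt((-26)^2 + (-26*sqrt(3))^2) = sqrt(676 + 2028) = sqrt(2704) = 52
θ = arctan(b/a) = arctan(-45.0333/-26) (quadrant-adjusted) = 240° = 4π/3
z = 52e^(i*4π/3)


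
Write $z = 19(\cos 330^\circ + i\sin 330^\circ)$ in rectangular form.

a = r cos θ = 19 * sqrt(3)/2 = 19*sqrt(3)/2
b = r sin θ = 19 * -1/2 = -19/2
z = 19*sqrt(3)/2 - (19/2)i


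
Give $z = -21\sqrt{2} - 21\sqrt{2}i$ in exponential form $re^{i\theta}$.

r = |z| = sqrt((-21*sqrt(2))^2 + (-21*sqrt(2))^2) = sqrt(882 + 882) = sqrt(1764) = 42
θ = arctan(b/a) = arctan(-29.6985/-29.6985) (quadrant-adjusted) = 225° = 5π/4
z = 42e^(i*5π/4)


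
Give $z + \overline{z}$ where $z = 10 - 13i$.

z + conjugate(z) = (a + bi) + (a - bi) = 2a
= 2 * 10 = 20


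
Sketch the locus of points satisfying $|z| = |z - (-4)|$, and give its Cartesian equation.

|z - z1| = |z - z2| means z is equidistant from z1 and z2,
i.e. the perpendicular bisector of the segment from (0, 0) to (-4, 0) (midpoint (-2, 0)).
With z = x + yi, square both sides:
(x - 0)^2 + (y - 0)^2 = (x - (-4))^2 + (y - 0)^2
The x^2 and y^2 terms cancel: -8x + 0y = 16 - 0 = 16
Simplify: x = -2
Locus: Perpendicular bisector of the segment from (0, 0) to (-4, 0): the line x = -2


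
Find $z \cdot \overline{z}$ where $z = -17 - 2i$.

z * conjugate(z) = |z|^2 = a^2 + b^2
= (-17)^2 + (-2)^2 = 293


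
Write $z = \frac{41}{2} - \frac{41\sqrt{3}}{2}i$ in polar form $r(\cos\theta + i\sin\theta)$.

r = |z| = sqrt(a^2 + b^2) = sqrt((41/2)^2 + (-41*sqrt(3)/2)^2) = sqrt(1681/4 + 5043/4) = sqrt(1681) = 41
θ = arctan(b/a) = arctan(-35.507/20.5) (quadrant-adjusted) = 300°
z = 41(cos 300° + i sin 300°)


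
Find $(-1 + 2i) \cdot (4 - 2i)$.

(a1*a2 - b1*b2) + (a1*b2 + b1*a2)i
= (-4 - (-4)) + (2 + 8)i
= 10i


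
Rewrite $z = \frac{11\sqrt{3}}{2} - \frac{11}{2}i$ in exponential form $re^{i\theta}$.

r = |z| = sqrt((11*sqrt(3)/2)^2 + (-11/2)^2) = sqrt(363/4 + 121/4) = sqrt(121) = 11
θ = arctan(b/a) = arctan(-5.5/9.5263) (quadrant-adjusted) = -30° = -π/6
z = 11e^(-i*π/6)


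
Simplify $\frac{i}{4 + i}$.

Multiply numerator and denominator by conjugate (4 - i):
= (i)(4 - i) / (4^2 + 1^2)
= (1 + 4i) / 17
= 1/17 + (4/17)i


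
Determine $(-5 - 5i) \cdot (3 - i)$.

(a1*a2 - b1*b2) + (a1*b2 + b1*a2)i
= (-15 - 5) + (5 + (-15))i
= -20 - 10i


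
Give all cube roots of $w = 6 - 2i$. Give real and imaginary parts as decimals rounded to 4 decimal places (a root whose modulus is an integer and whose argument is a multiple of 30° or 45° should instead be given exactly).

|w| = sqrt(40) ≈ 6.324555, arg(w) ≈ 341.565051°
Root modulus = sqrt(40)^(1/3) ≈ 1.849311
Root arguments: θ_k = (arg(w) + 360°k)/3 for k = 0, 1, ..., 2
Compute each root as (root modulus)(cos θ_k + i sin θ_k) using full-precision intermediates, then round to 4 decimal places.
Roots: -0.7479 + 1.6913i, -1.0908 - 1.4934i, 1.8387 - 0.1980i


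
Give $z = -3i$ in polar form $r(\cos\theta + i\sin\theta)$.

r = |z| = sqrt(a^2 + b^2) = sqrt((0)^2 + (-3)^2) = sqrt(0 + 9) = sqrt(9) = 3
a = 0 and b < 0, so z lies on the negative imaginary axis: θ = 270°
z = 3(cos 270° + i sin 270°)


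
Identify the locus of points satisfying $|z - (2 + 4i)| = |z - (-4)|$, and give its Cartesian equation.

|z - z1| = |z - z2| means z is equidistant from z1 and z2,
i.e. the perpendicular bisector of the segment from (2, 4) to (-4, 0) (midpoint (-1, 2)).
With z = x + yi, square both sides:
(x - 2)^2 + (y - 4)^2 = (x - (-4))^2 + (y - 0)^2
The x^2 and y^2 terms cancel: -12x + (-8)y = 16 - 20 = -4
Simplify: 3x + 2y = 1
Locus: Perpendicular bisector of the segment from (2, 4) to (-4, 0): the line 3x + 2y = 1


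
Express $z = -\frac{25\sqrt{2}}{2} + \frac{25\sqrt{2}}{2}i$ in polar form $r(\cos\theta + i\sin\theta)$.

r = |z| = sqrt(a^2 + b^2) = sqrt((-25*sqrt(2)/2)^2 + (25*sqrt(2)/2)^2) = sqrt(625/2 + 625/2) = sqrt(625) = 25
θ = arctan(b/a) = arctan(17.6777/-17.6777) (quadrant-adjusted) = 135°
z = 25(cos 135° + i sin 135°)


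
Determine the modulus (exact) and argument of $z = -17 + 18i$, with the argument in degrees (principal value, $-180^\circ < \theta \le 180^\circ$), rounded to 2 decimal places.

|z| = sqrt((-17)^2 + 18^2) = sqrt(613)
arg(z) = arctan(b/a) = arctan(18/-17) (quadrant-adjusted) = 133.36°


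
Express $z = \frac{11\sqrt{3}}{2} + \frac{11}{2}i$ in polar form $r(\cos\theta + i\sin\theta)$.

r = |z| = sqrt(a^2 + b^2) = sqrt((11*sqrt(3)/2)^2 + (11/2)^2) = sqrt(363/4 + 121/4) = sqrt(121) = 11
θ = arctan(b/a) = arctan(5.5/9.5263) (quadrant-adjusted) = 30°
z = 11(cos 30° + i sin 30°)


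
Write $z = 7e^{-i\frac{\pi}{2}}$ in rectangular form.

a = r cos θ = 7 * 0 = 0
b = r sin θ = 7 * -1 = -7
z = -7i


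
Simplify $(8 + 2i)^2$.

(a + bi)^2 = a^2 - b^2 + 2abi
= 8^2 - 2^2 + 2*8*2i
= 60 + 32i


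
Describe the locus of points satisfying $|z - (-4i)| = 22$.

|z - z0| = r describes a circle centered at z0 with radius r
Here z0 = -4i and r = 22
Locus: Circle centered at (0, -4) with radius 22


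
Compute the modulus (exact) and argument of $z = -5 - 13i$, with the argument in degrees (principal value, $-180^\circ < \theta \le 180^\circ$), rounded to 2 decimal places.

|z| = sqrt((-5)^2 + (-13)^2) = sqrt(194)
arg(z) = arctan(b/a) = arctan(-13/-5) (quadrant-adjusted) = -111.04°


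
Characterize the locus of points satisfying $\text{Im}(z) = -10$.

Im(z) = y where z = x + yi; the equation y = -10 is satisfied by all points with that y-coordinate
Locus: Horizontal line y = -10


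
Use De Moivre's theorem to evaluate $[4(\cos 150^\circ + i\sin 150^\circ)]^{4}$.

By De Moivre: z^n = r^n(cos(nθ) + i sin(nθ))
= 4^4(cos(4*150°) + i sin(4*150°))
= 256(cos 240° + i sin 240°)
= -128 - 128*sqrt(3)i


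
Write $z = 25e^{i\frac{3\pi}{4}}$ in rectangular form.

a = r cos θ = 25 * -sqrt(2)/2 = -25*sqrt(2)/2
b = r sin θ = 25 * sqrt(2)/2 = 25*sqrt(2)/2
z = -25*sqrt(2)/2 + (25*sqrt(2)/2)i


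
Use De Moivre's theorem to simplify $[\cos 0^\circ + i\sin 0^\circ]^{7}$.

By De Moivre: z^n = r^n(cos(nθ) + i sin(nθ))
= 1^7(cos(7*0°) + i sin(7*0°))
= 1(cos 0° + i sin 0°)
= 1


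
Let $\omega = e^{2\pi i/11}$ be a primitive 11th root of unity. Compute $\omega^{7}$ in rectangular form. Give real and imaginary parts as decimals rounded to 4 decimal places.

ω^7 = e^(2πi·7/11) = e^(i·14π/11)
= cos(14π/11) + i sin(14π/11)
= -0.6549 - 0.7557i


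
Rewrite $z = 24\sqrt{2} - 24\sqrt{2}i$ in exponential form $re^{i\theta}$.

r = |z| = sqrt((24*sqrt(2))^2 + (-24*sqrt(2))^2) = sqrt(1152 + 1152) = sqrt(2304) = 48
θ = arctan(b/a) = arctan(-33.9411/33.9411) (quadrant-adjusted) = -45° = -π/4
z = 48e^(-i*π/4)


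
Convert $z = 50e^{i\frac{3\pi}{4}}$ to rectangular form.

a = r cos θ = 50 * -sqrt(2)/2 = -25*sqrt(2)
b = r sin θ = 50 * sqrt(2)/2 = 25*sqrt(2)
z = -25*sqrt(2) + 25*sqrt(2)i


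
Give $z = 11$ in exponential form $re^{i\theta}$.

r = |z| = sqrt((11)^2 + (0)^2) = sqrt(121 + 0) = sqrt(121) = 11
b = 0 and a > 0, so z lies on the positive real axis: θ = 0
z = 11e^(i*0) = 11


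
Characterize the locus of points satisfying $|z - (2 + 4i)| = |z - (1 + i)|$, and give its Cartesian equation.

|z - z1| = |z - z2| means z is equidistant from z1 and z2,
i.e. the perpendicular bisector of the segment from (2, 4) to (1, 1) (midpoint (3/2, 5/2)).
With z = x + yi, square both sides:
(x - 2)^2 + (y - 4)^2 = (x - 1)^2 + (y - 1)^2
The x^2 and y^2 terms cancel: -2x + (-6)y = 2 - 20 = -18
Simplify: x + 3y = 9
Locus: Perpendicular bisector of the segment from (2, 4) to (1, 1): the line x + 3y = 9


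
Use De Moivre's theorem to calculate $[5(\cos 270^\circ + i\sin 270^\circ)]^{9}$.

By De Moivre: z^n = r^n(cos(nθ) + i sin(nθ))
= 5^9(cos(9*270°) + i sin(9*270°))
= 1953125(cos 270° + i sin 270°)
= -1953125i


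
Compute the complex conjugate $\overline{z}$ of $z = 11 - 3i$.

If z = a + bi, then conjugate(z) = a - bi
conjugate(11 - 3i) = 11 + 3i


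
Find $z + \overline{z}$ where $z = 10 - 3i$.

z + conjugate(z) = (a + bi) + (a - bi) = 2a
= 2 * 10 = 20


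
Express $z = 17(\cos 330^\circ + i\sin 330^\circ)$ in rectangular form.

a = r cos θ = 17 * sqrt(3)/2 = 17*sqrt(3)/2
b = r sin θ = 17 * -1/2 = -17/2
z = 17*sqrt(3)/2 - (17/2)i


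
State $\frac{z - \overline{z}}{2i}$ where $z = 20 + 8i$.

z - conjugate(z) = 2bi
(z - conjugate(z))/(2i) = 2bi/(2i) = b = 8


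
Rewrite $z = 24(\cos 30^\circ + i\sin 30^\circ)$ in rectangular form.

a = r cos θ = 24 * sqrt(3)/2 = 12*sqrt(3)
b = r sin θ = 24 * 1/2 = 12
z = 12*sqrt(3) + 12i


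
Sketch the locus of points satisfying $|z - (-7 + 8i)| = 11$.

|z - z0| = r describes a circle centered at z0 with radius r
Here z0 = -7 + 8i and r = 11
Locus: Circle centered at (-7, 8) with radius 11


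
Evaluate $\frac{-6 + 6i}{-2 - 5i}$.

Multiply numerator and denominator by conjugate (-2 + 5i):
= (-6 + 6i)(-2 + 5i) / ((-2)^2 + (-5)^2)
= (-18 - 42i) / 29
= -18/29 - (42/29)i


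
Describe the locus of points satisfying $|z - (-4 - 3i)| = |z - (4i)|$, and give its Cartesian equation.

|z - z1| = |z - z2| means z is equidistant from z1 and z2,
i.e. the perpendicular bisector of the segment from (-4, -3) to (0, 4) (midpoint (-2, 1/2)).
With z = x + yi, square both sides:
(x - (-4))^2 + (y - (-3))^2 = (x - 0)^2 + (y - 4)^2
The x^2 and y^2 terms cancel: 8x + 14y = 16 - 25 = -9
Simplify: 8x + 14y = -9
Locus: Perpendicular bisector of the segment from (-4, -3) to (0, 4): the line 8x + 14y = -9


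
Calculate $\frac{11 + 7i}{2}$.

Divisor is real, so divide each part by 2:
= 11/2 + (7/2)i


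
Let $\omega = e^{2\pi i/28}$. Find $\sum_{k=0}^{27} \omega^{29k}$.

Let ζ = ω^29 = e^(2πi·29/28). Since 28 ∤ 29, ζ ≠ 1.
Sum = Σ_{k=0}^{27} ζ^k = (ζ^28 - 1)/(ζ - 1) = (ω^{29·28} - 1)/(ζ - 1) = (1 - 1)/(ζ - 1) = 0


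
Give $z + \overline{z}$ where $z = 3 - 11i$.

z + conjugate(z) = (a + bi) + (a - bi) = 2a
= 2 * 3 = 6


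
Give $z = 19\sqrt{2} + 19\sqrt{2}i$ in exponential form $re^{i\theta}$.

r = |z| = sqrt((19*sqrt(2))^2 + (19*sqrt(2))^2) = sqrt(722 + 722) = sqrt(1444) = 38
θ = arctan(b/a) = arctan(26.8701/26.8701) (quadrant-adjusted) = 45° = π/4
z = 38e^(i*π/4)


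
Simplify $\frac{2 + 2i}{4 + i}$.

Multiply numerator and denominator by conjugate (4 - i):
= (2 + 2i)(4 - i) / (4^2 + 1^2)
= (10 + 6i) / 17
= 10/17 + (6/17)i


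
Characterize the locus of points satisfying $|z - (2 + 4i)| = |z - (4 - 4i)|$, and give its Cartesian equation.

|z - z1| = |z - z2| means z is equidistant from z1 and z2,
i.e. the perpendicular bisector of the segment from (2, 4) to (4, -4) (midpoint (3, 0)).
With z = x + yi, square both sides:
(x - 2)^2 + (y - 4)^2 = (x - 4)^2 + (y - (-4))^2
The x^2 and y^2 terms cancel: 4x + (-16)y = 32 - 20 = 12
Simplify: x - 4y = 3
Locus: Perpendicular bisector of the segment from (2, 4) to (4, -4): the line x - 4y = 3


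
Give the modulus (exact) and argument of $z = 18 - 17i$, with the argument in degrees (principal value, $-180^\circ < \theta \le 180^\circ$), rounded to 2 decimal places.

|z| = sqrt(18^2 + (-17)^2) = sqrt(613)
arg(z) = arctan(b/a) = arctan(-17/18) (quadrant-adjusted) = -43.36°


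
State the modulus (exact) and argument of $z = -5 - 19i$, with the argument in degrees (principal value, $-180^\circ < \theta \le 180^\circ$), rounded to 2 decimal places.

|z| = sqrt((-5)^2 + (-19)^2) = sqrt(386)
arg(z) = arctan(b/a) = arctan(-19/-5) (quadrant-adjusted) = -104.74°


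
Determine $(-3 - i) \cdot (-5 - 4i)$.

(a1*a2 - b1*b2) + (a1*b2 + b1*a2)i
= (15 - 4) + (12 + 5)i
= 11 + 17i


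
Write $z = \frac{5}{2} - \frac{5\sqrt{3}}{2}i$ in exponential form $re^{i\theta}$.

r = |z| = sqrt((5/2)^2 + (-5*sqrt(3)/2)^2) = sqrt(25/4 + 75/4) = sqrt(25) = 5
θ = arctan(b/a) = arctan(-4.3301/2.5) (quadrant-adjusted) = -60° = -π/3
z = 5e^(-i*π/3)


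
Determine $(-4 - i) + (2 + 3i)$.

(-4 + 2) + (-1 + 3)i = -2 + 2i


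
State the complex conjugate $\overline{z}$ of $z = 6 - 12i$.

If z = a + bi, then conjugate(z) = a - bi
conjugate(6 - 12i) = 6 + 12i


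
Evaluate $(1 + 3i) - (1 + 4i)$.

(1 - 1) + (3 - 4)i = -i


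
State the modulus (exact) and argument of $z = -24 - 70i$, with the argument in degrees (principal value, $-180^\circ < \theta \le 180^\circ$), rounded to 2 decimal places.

|z| = sqrt((-24)^2 + (-70)^2) = 74
arg(z) = arctan(b/a) = arctan(-70/-24) (quadrant-adjusted) = -108.92°


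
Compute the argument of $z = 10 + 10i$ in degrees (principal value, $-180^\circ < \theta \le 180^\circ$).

θ = arctan(b/a) = arctan(10/10) (quadrant-adjusted) = 45°


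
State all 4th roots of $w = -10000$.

|w| = 10000, arg(w) = 180°
Root modulus = 10000^(1/4) = 10
Root arguments: θ_k = (180° + 360°k)/4 for k = 0, 1, ..., 3
Roots: 5*sqrt(2) + 5*sqrt(2)i, -5*sqrt(2) + 5*sqrt(2)i, -5*sqrt(2) - 5*sqrt(2)i, 5*sqrt(2) - 5*sqrt(2)i


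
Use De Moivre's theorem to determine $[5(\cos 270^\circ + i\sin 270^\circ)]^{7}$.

By De Moivre: z^n = r^n(cos(nθ) + i sin(nθ))
= 5^7(cos(7*270°) + i sin(7*270°))
= 78125(cos 90° + i sin 90°)
= 78125i


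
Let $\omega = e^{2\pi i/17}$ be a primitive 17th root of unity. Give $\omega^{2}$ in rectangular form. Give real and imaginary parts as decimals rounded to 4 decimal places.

ω^2 = e^(2πi·2/17) = e^(i·4π/17)
= cos(4π/17) + i sin(4π/17)
= 0.7390 + 0.6737i


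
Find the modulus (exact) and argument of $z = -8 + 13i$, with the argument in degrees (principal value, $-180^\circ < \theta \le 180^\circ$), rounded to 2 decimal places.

|z| = sqrt((-8)^2 + 13^2) = sqrt(233)
arg(z) = arctan(b/a) = arctan(13/-8) (quadrant-adjusted) = 121.61°


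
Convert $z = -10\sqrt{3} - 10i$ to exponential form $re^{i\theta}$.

r = |z| = sqrt((-10*sqrt(3))^2 + (-10)^2) = sqrt(300 + 100) = sqrt(400) = 20
θ = arctan(b/a) = arctan(-10/-17.3205) (quadrant-adjusted) = -150° = -5π/6
z = 20e^(-i*5π/6)


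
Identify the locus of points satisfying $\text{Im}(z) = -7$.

Im(z) = y where z = x + yi; the equation y = -7 is satisfied by all points with that y-coordinate
Locus: Horizontal line y = -7


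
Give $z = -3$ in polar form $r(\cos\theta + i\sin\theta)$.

r = |z| = sqrt(a^2 + b^2) = sqrt((-3)^2 + (0)^2) = sqrt(9 + 0) = sqrt(9) = 3
b = 0 and a < 0, so z lies on the negative real axis: θ = 180°
z = 3(cos 180° + i sin 180°)


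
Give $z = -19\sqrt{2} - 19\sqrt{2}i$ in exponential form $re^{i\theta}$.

r = |z| = sqrt((-19*sqrt(2))^2 + (-19*sqrt(2))^2) = sqrt(722 + 722) = sqrt(1444) = 38
θ = arctan(b/a) = arctan(-26.8701/-26.8701) (quadrant-adjusted) = 225° = 5π/4
z = 38e^(i*5π/4)


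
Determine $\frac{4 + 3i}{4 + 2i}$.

Multiply numerator and denominator by conjugate (4 - 2i):
= (4 + 3i)(4 - 2i) / (4^2 + 2^2)
= (22 + 4i) / 20
Divide through by 2: (11 + 2i) / 10
= 11/10 + (1/5)i


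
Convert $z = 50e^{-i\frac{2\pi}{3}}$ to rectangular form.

a = r cos θ = 50 * -1/2 = -25
b = r sin θ = 50 * -sqrt(3)/2 = -25*sqrt(3)
z = -25 - 25*sqrt(3)i


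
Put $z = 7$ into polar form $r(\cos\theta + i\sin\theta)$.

r = |z| = sqrt(a^2 + b^2) = sqrt((7)^2 + (0)^2) = sqrt(49 + 0) = sqrt(49) = 7
b = 0 and a > 0, so z lies on the positive real axis: θ = 0°
z = 7(cos 0° + i sin 0°)


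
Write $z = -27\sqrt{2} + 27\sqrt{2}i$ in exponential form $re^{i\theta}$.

r = |z| = sqrt((-27*sqrt(2))^2 + (27*sqrt(2))^2) = sqrt(1458 + 1458) = sqrt(2916) = 54
θ = arctan(b/a) = arctan(38.1838/-38.1838) (quadrant-adjusted) = 135° = 3π/4
z = 54e^(i*3π/4)


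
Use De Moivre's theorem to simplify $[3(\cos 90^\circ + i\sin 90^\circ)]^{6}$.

By De Moivre: z^n = r^n(cos(nθ) + i sin(nθ))
= 3^6(cos(6*90°) + i sin(6*90°))
= 729(cos 180° + i sin 180°)
= -729


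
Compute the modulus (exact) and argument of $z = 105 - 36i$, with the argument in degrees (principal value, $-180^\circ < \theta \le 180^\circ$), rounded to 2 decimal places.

|z| = sqrt(105^2 + (-36)^2) = 111
arg(z) = arctan(b/a) = arctan(-36/105) (quadrant-adjusted) = -18.92°


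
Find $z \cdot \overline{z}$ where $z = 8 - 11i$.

z * conjugate(z) = |z|^2 = a^2 + b^2
= 8^2 + (-11)^2 = 185


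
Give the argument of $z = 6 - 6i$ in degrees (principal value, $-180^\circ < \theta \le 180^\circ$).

θ = arctan(b/a) = arctan(-6/6) (quadrant-adjusted) = -45°


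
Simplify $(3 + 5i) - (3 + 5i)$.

(3 - 3) + (5 - 5)i = 0


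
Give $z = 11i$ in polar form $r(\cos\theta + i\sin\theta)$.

r = |z| = sqrt(a^2 + b^2) = sqrt((0)^2 + (11)^2) = sqrt(0 + 121) = sqrt(121) = 11
a = 0 and b > 0, so z lies on the positive imaginary axis: θ = 90°
z = 11(cos 90° + i sin 90°)


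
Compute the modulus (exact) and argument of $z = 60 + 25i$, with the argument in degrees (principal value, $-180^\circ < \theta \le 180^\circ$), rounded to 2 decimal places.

|z| = sqrt(60^2 + 25^2) = 65
arg(z) = arctan(b/a) = arctan(25/60) (quadrant-adjusted) = 22.62°


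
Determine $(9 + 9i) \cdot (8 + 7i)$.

(a1*a2 - b1*b2) + (a1*b2 + b1*a2)i
= (72 - 63) + (63 + 72)i
= 9 + 135i


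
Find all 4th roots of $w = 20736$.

|w| = 20736, arg(w) = 0°
Root modulus = 20736^(1/4) = 12
Root arguments: θ_k = (0° + 360°k)/4 for k = 0, 1, ..., 3
Roots: 12, 12i, -12, -12i


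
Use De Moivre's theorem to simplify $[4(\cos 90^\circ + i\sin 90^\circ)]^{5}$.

By De Moivre: z^n = r^n(cos(nθ) + i sin(nθ))
= 4^5(cos(5*90°) + i sin(5*90°))
= 1024(cos 90° + i sin 90°)
= 1024i


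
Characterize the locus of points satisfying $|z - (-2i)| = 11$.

|z - z0| = r describes a circle centered at z0 with radius r
Here z0 = -2i and r = 11
Locus: Circle centered at (0, -2) with radius 11


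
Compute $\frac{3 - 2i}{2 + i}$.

Multiply numerator and denominator by conjugate (2 - i):
= (3 - 2i)(2 - i) / (2^2 + 1^2)
= (4 - 7i) / 5
= 4/5 - (7/5)i


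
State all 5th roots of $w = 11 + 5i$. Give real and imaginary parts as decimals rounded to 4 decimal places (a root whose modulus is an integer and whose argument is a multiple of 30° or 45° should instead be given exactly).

|w| = sqrt(146) ≈ 12.083046, arg(w) ≈ 24.443955°
Root modulus = sqrt(146)^(1/5) ≈ 1.646021
Root arguments: θ_k = (arg(w) + 360°k)/5 for k = 0, 1, ..., 4
Compute each root as (root modulus)(cos θ_k + i sin θ_k) using full-precision intermediates, then round to 4 decimal places.
Roots: 1.6400 + 0.1403i, 0.3734 + 1.6031i, -1.4093 + 0.8505i, -1.2444 - 1.0775i, 0.6402 - 1.5164i


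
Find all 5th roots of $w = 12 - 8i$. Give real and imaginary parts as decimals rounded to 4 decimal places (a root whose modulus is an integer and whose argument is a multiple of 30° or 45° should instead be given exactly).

|w| = sqrt(208) ≈ 14.422205, arg(w) ≈ 326.309932°
Root modulus = sqrt(208)^(1/5) ≈ 1.705322
Root arguments: θ_k = (arg(w) + 360°k)/5 for k = 0, 1, ..., 4
Compute each root as (root modulus)(cos θ_k + i sin θ_k) using full-precision intermediates, then round to 4 decimal places.
Roots: 0.7136 + 1.5488i, -1.2525 + 1.1573i, -1.4877 - 0.8336i, 0.3330 - 1.6725i, 1.6935 - 0.2001i


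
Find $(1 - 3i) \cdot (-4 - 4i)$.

(a1*a2 - b1*b2) + (a1*b2 + b1*a2)i
= (-4 - 12) + (-4 + 12)i
= -16 + 8i


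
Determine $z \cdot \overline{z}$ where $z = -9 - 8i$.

z * conjugate(z) = |z|^2 = a^2 + b^2
= (-9)^2 + (-8)^2 = 145


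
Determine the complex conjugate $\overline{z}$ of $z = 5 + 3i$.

If z = a + bi, then conjugate(z) = a - bi
conjugate(5 + 3i) = 5 - 3i


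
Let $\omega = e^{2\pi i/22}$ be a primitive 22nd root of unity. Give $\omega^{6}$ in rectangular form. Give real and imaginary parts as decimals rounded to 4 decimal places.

ω^6 = e^(2πi·6/22) = e^(i·6π/11)
= cos(6π/11) + i sin(6π/11)
= -0.1423 + 0.9898i


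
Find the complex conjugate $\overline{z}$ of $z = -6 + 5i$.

If z = a + bi, then conjugate(z) = a - bi
conjugate(-6 + 5i) = -6 - 5i


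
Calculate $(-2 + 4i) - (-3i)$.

(-2 - 0) + (4 - (-3))i = -2 + 7i


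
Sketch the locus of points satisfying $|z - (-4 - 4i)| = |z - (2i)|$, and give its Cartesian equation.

|z - z1| = |z - z2| means z is equidistant from z1 and z2,
i.e. the perpendicular bisector of the segment from (-4, -4) to (0, 2) (midpoint (-2, -1)).
With z = x + yi, square both sides:
(x - (-4))^2 + (y - (-4))^2 = (x - 0)^2 + (y - 2)^2
The x^2 and y^2 terms cancel: 8x + 12y = 4 - 32 = -28
Simplify: 2x + 3y = -7
Locus: Perpendicular bisector of the segment from (-4, -4) to (0, 2): the line 2x + 3y = -7


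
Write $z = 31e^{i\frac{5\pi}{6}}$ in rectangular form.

a = r cos θ = 31 * -sqrt(3)/2 = -31*sqrt(3)/2
b = r sin θ = 31 * 1/2 = 31/2
z = -31*sqrt(3)/2 + (31/2)i


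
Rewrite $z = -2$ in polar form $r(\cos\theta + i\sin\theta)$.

r = |z| = sqrt(a^2 + b^2) = sqrt((-2)^2 + (0)^2) = sqrt(4 + 0) = sqrt(4) = 2
b = 0 and a < 0, so z lies on the negative real axis: θ = 180°
z = 2(cos 180° + i sin 180°)


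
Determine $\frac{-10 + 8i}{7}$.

Divisor is real, so divide each part by 7:
= -10/7 + (8/7)i


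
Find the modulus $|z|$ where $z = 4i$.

|z| = sqrt(a^2 + b^2) = sqrt(0^2 + 4^2) = sqrt(16) = 4


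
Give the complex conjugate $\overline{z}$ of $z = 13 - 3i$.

If z = a + bi, then conjugate(z) = a - bi
conjugate(13 - 3i) = 13 + 3i


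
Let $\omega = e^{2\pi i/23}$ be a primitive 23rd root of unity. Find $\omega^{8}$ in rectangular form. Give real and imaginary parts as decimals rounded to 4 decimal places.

ω^8 = e^(2πi·8/23) = e^(i·16π/23)
= cos(16π/23) + i sin(16π/23)
= -0.5767 + 0.8170i


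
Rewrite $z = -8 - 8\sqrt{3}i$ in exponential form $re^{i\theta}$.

r = |z| = sqrt((-8)^2 + (-8*sqrt(3))^2) = sqrt(64 + 192) = sqrt(256) = 16
θ = arctan(b/a) = arctan(-13.8564/-8) (quadrant-adjusted) = -120° = -2π/3
z = 16e^(-i*2π/3)


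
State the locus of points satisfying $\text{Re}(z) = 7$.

Re(z) = x where z = x + yi; the equation x = 7 is satisfied by all points with that x-coordinate
Locus: Vertical line x = 7


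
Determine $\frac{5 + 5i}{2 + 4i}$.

Multiply numerator and denominator by conjugate (2 - 4i):
= (5 + 5i)(2 - 4i) / (2^2 + 4^2)
= (30 - 10i) / 20
Divide through by 10: (3 - i) / 2
= 3/2 - (1/2)i


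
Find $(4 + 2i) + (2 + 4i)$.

(4 + 2) + (2 + 4)i = 6 + 6i


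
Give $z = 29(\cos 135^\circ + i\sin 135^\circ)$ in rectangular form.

a = r cos θ = 29 * -sqrt(2)/2 = -29*sqrt(2)/2
b = r sin θ = 29 * sqrt(2)/2 = 29*sqrt(2)/2
z = -29*sqrt(2)/2 + (29*sqrt(2)/2)i


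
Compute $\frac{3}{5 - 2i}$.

Multiply numerator and denominator by conjugate (5 + 2i):
= (3)(5 + 2i) / (5^2 + (-2)^2)
= (15 + 6i) / 29
= 15/29 + (6/29)i


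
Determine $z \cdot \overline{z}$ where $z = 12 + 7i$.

z * conjugate(z) = |z|^2 = a^2 + b^2
= 12^2 + 7^2 = 193


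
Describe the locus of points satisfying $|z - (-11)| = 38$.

|z - z0| = r describes a circle centered at z0 with radius r
Here z0 = -11 and r = 38
Locus: Circle centered at (-11, 0) with radius 38


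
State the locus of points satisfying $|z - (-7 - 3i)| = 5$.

|z - z0| = r describes a circle centered at z0 with radius r
Here z0 = -7 - 3i and r = 5
Locus: Circle centered at (-7, -3) with radius 5


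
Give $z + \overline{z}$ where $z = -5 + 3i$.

z + conjugate(z) = (a + bi) + (a - bi) = 2a
= 2 * (-5) = -10


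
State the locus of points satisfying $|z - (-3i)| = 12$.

|z - z0| = r describes a circle centered at z0 with radius r
Here z0 = -3i and r = 12
Locus: Circle centered at (0, -3) with radius 12


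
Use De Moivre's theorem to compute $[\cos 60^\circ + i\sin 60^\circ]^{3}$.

By De Moivre: z^n = r^n(cos(nθ) + i sin(nθ))
= 1^3(cos(3*60°) + i sin(3*60°))
= 1(cos 180° + i sin 180°)
= -1


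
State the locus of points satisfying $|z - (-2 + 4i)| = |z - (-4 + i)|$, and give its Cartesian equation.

|z - z1| = |z - z2| means z is equidistant from z1 and z2,
i.e. the perpendicular bisector of the segment from (-2, 4) to (-4, 1) (midpoint (-3, 5/2)).
With z = x + yi, square both sides:
(x - (-2))^2 + (y - 4)^2 = (x - (-4))^2 + (y - 1)^2
The x^2 and y^2 terms cancel: -4x + (-6)y = 17 - 20 = -3
Simplify: 4x + 6y = 3
Locus: Perpendicular bisector of the segment from (-2, 4) to (-4, 1): the line 4x + 6y = 3


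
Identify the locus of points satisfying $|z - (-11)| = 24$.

|z - z0| = r describes a circle centered at z0 with radius r
Here z0 = -11 and r = 24
Locus: Circle centered at (-11, 0) with radius 24


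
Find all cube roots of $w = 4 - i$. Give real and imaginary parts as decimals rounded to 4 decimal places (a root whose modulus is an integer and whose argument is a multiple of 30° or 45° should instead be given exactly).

|w| = sqrt(17) ≈ 4.123106, arg(w) ≈ 345.963757°
Root modulus = sqrt(17)^(1/3) ≈ 1.603522
Root arguments: θ_k = (arg(w) + 360°k)/3 for k = 0, 1, ..., 2
Compute each root as (root modulus)(cos θ_k + i sin θ_k) using full-precision intermediates, then round to 4 decimal places.
Roots: -0.6858 + 1.4495i, -0.9124 - 1.3187i, 1.5982 - 0.1308i


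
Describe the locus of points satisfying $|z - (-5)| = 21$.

|z - z0| = r describes a circle centered at z0 with radius r
Here z0 = -5 and r = 21
Locus: Circle centered at (-5, 0) with radius 21


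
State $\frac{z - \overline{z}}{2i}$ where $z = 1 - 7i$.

z - conjugate(z) = 2bi
(z - conjugate(z))/(2i) = 2bi/(2i) = b = -7


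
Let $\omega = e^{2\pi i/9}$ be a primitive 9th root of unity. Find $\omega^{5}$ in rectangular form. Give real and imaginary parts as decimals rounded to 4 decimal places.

ω^5 = e^(2πi·5/9) = e^(i·10π/9)
= cos(10π/9) + i sin(10π/9)
= -0.9397 - 0.3420i


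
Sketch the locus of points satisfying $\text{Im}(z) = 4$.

Im(z) = y where z = x + yi; the equation y = 4 is satisfied by all points with that y-coordinate
Locus: Horizontal line y = 4


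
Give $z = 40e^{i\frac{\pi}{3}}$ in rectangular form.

a = r cos θ = 40 * 1/2 = 20
b = r sin θ = 40 * sqrt(3)/2 = 20*sqrt(3)
z = 20 + 20*sqrt(3)i


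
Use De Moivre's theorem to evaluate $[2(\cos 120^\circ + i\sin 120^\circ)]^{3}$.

By De Moivre: z^n = r^n(cos(nθ) + i sin(nθ))
= 2^3(cos(3*120°) + i sin(3*120°))
= 8(cos 0° + i sin 0°)
= 8


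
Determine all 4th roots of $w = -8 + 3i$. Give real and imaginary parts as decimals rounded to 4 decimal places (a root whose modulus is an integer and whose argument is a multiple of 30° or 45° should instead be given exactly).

|w| = sqrt(73) ≈ 8.544004, arg(w) ≈ 159.443955°
Root modulus = sqrt(73)^(1/4) ≈ 1.709682
Root arguments: θ_k = (arg(w) + 360°k)/4 for k = 0, 1, ..., 3
Compute each root as (root modulus)(cos θ_k + i sin θ_k) using full-precision intermediates, then round to 4 decimal places.
Roots: 1.3124 + 1.0958i, -1.0958 + 1.3124i, -1.3124 - 1.0958i, 1.0958 - 1.3124i


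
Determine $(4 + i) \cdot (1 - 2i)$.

(a1*a2 - b1*b2) + (a1*b2 + b1*a2)i
= (4 - (-2)) + (-8 + 1)i
= 6 - 7i


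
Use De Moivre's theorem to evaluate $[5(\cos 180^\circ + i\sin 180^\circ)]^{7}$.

By De Moivre: z^n = r^n(cos(nθ) + i sin(nθ))
= 5^7(cos(7*180°) + i sin(7*180°))
= 78125(cos 180° + i sin 180°)
= -78125


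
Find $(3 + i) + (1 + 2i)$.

(3 + 1) + (1 + 2)i = 4 + 3i


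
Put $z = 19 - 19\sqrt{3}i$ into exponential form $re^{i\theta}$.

r = |z| = sqrt((19)^2 + (-19*sqrt(3))^2) = sqrt(361 + 1083) = sqrt(1444) = 38
θ = arctan(b/a) = arctan(-32.909/19) (quadrant-adjusted) = -60° = -π/3
z = 38e^(-i*π/3)


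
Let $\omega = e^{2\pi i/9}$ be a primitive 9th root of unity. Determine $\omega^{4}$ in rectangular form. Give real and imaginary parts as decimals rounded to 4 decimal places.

ω^4 = e^(2πi·4/9) = e^(i·8π/9)
= cos(8π/9) + i sin(8π/9)
= -0.9397 + 0.3420i


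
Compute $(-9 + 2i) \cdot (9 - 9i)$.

(a1*a2 - b1*b2) + (a1*b2 + b1*a2)i
= (-81 - (-18)) + (81 + 18)i
= -63 + 99i


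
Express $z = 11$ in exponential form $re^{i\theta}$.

r = |z| = sqrt((11)^2 + (0)^2) = sqrt(121 + 0) = sqrt(121) = 11
b = 0 and a > 0, so z lies on the positive real axis: θ = 0
z = 11e^(i*0) = 11


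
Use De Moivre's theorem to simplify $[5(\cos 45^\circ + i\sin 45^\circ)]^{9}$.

By De Moivre: z^n = r^n(cos(nθ) + i sin(nθ))
= 5^9(cos(9*45°) + i sin(9*45°))
= 1953125(cos 45° + i sin 45°)
= 1953125*sqrt(2)/2 + (1953125*sqrt(2)/2)i


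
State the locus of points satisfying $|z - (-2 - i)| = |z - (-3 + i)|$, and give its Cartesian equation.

|z - z1| = |z - z2| means z is equidistant from z1 and z2,
i.e. the perpendicular bisector of the segment from (-2, -1) to (-3, 1) (midpoint (-5/2, 0)).
With z = x + yi, square both sides:
(x - (-2))^2 + (y - (-1))^2 = (x - (-3))^2 + (y - 1)^2
The x^2 and y^2 terms cancel: -2x + 4y = 10 - 5 = 5
Simplify: 2x - 4y = -5
Locus: Perpendicular bisector of the segment from (-2, -1) to (-3, 1): the line 2x - 4y = -5


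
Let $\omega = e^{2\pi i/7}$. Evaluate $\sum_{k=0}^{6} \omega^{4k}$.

Let ζ = ω^4 = e^(2πi·4/7). Since 7 ∤ 4, ζ ≠ 1.
Sum = Σ_{k=0}^{6} ζ^k = (ζ^7 - 1)/(ζ - 1) = (ω^{4·7} - 1)/(ζ - 1) = (1 - 1)/(ζ - 1) = 0


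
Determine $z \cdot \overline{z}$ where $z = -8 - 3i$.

z * conjugate(z) = |z|^2 = a^2 + b^2
= (-8)^2 + (-3)^2 = 73


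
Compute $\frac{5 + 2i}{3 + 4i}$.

Multiply numerator and denominator by conjugate (3 - 4i):
= (5 + 2i)(3 - 4i) / (3^2 + 4^2)
= (23 - 14i) / 25
= 23/25 - (14/25)i


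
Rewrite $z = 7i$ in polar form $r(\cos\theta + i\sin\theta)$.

r = |z| = sqrt(a^2 + b^2) = sqrt((0)^2 + (7)^2) = sqrt(0 + 49) = sqrt(49) = 7
a = 0 and b > 0, so z lies on the positive imaginary axis: θ = 90°
z = 7(cos 90° + i sin 90°)


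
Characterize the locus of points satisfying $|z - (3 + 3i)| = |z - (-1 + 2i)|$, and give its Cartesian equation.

|z - z1| = |z - z2| means z is equidistant from z1 and z2,
i.e. the perpendicular bisector of the segment from (3, 3) to (-1, 2) (midpoint (1, 5/2)).
With z = x + yi, square both sides:
(x - 3)^2 + (y - 3)^2 = (x - (-1))^2 + (y - 2)^2
The x^2 and y^2 terms cancel: -8x + (-2)y = 5 - 18 = -13
Simplify: 8x + 2y = 13
Locus: Perpendicular bisector of the segment from (3, 3) to (-1, 2): the line 8x + 2y = 13


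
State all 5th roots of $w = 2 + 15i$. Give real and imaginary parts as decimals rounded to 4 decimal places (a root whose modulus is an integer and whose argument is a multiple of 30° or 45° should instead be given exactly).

|w| = sqrt(229) ≈ 15.132746, arg(w) ≈ 82.405357°
Root modulus = sqrt(229)^(1/5) ≈ 1.721803
Root arguments: θ_k = (arg(w) + 360°k)/5 for k = 0, 1, ..., 4
Compute each root as (root modulus)(cos θ_k + i sin θ_k) using full-precision intermediates, then round to 4 decimal places.
Roots: 1.6511 + 0.4885i, 0.0456 + 1.7212i, -1.6229 + 0.5753i, -1.0486 - 1.3657i, 0.9748 - 1.4193i


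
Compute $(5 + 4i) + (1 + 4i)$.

(5 + 1) + (4 + 4)i = 6 + 8i


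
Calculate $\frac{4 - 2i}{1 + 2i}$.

Multiply numerator and denominator by conjugate (1 - 2i):
= (4 - 2i)(1 - 2i) / (1^2 + 2^2)
= (-10i) / 5
= -2i


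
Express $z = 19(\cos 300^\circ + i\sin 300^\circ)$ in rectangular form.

a = r cos θ = 19 * 1/2 = 19/2
b = r sin θ = 19 * -sqrt(3)/2 = -19*sqrt(3)/2
z = 19/2 - (19*sqrt(3)/2)i


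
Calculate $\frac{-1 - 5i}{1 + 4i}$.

Multiply numerator and denominator by conjugate (1 - 4i):
= (-1 - 5i)(1 - 4i) / (1^2 + 4^2)
= (-21 - i) / 17
= -21/17 - (1/17)i


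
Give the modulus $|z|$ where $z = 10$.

|z| = sqrt(a^2 + b^2) = sqrt(10^2 + 0^2) = sqrt(100) = 10


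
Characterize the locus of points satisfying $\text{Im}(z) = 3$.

Im(z) = y where z = x + yi; the equation y = 3 is satisfied by all points with that y-coordinate
Locus: Horizontal line y = 3


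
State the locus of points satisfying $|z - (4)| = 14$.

|z - z0| = r describes a circle centered at z0 with radius r
Here z0 = 4 and r = 14
Locus: Circle centered at (4, 0) with radius 14


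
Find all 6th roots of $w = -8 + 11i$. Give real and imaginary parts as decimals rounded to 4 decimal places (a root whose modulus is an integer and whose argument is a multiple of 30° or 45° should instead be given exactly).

|w| = sqrt(185) ≈ 13.601471, arg(w) ≈ 126.027373°
Root modulus = sqrt(185)^(1/6) ≈ 1.545009
Root arguments: θ_k = (arg(w) + 360°k)/6 for k = 0, 1, ..., 5
Compute each root as (root modulus)(cos θ_k + i sin θ_k) using full-precision intermediates, then round to 4 decimal places.
Roots: 1.4423 + 0.5538i, 0.2416 + 1.5260i, -1.2008 + 0.9722i, -1.4423 - 0.5538i, -0.2416 - 1.5260i, 1.2008 - 0.9722i


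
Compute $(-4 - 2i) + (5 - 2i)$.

(-4 + 5) + (-2 + (-2))i = 1 - 4i


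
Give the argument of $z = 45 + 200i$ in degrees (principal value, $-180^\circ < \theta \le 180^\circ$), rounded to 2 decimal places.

θ = arctan(b/a) = arctan(200/45) (quadrant-adjusted) = 77.32°


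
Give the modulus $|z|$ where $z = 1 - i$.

|z| = sqrt(a^2 + b^2) = sqrt(1^2 + (-1)^2) = sqrt(2) = sqrt(2)


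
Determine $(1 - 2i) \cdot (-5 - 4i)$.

(a1*a2 - b1*b2) + (a1*b2 + b1*a2)i
= (-5 - 8) + (-4 + 10)i
= -13 + 6i


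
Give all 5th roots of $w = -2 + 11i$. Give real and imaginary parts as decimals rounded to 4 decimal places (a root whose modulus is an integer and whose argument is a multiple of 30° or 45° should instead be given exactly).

|w| = sqrt(125) ≈ 11.180340, arg(w) ≈ 100.304846°
Root modulus = sqrt(125)^(1/5) ≈ 1.620657
Root arguments: θ_k = (arg(w) + 360°k)/5 for k = 0, 1, ..., 4
Compute each root as (root modulus)(cos θ_k + i sin θ_k) using full-precision intermediates, then round to 4 decimal places.
Roots: 1.5223 + 0.5559i, -0.0583 + 1.6196i, -1.5583 + 0.4451i, -0.9048 - 1.3445i, 0.9991 - 1.2760i


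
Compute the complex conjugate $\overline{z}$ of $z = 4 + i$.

If z = a + bi, then conjugate(z) = a - bi
conjugate(4 + i) = 4 - i


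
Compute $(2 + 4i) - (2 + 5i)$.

(2 - 2) + (4 - 5)i = -i


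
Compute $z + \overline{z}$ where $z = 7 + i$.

z + conjugate(z) = (a + bi) + (a - bi) = 2a
= 2 * 7 = 14


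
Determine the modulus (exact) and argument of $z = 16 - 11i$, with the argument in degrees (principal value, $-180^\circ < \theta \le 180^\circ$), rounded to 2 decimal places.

|z| = sqrt(16^2 + (-11)^2) = sqrt(377)
arg(z) = arctan(b/a) = arctan(-11/16) (quadrant-adjusted) = -34.51°


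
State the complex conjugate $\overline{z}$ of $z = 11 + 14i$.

If z = a + bi, then conjugate(z) = a - bi
conjugate(11 + 14i) = 11 - 14i


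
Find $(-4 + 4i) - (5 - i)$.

(-4 - 5) + (4 - (-1))i = -9 + 5i


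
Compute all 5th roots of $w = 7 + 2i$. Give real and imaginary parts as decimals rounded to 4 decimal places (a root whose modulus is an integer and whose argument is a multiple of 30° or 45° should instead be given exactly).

|w| = sqrt(53) ≈ 7.280110, arg(w) ≈ 15.945396°
Root modulus = sqrt(53)^(1/5) ≈ 1.487399
Root arguments: θ_k = (arg(w) + 360°k)/5 for k = 0, 1, ..., 4
Compute each root as (root modulus)(cos θ_k + i sin θ_k) using full-precision intermediates, then round to 4 decimal places.
Roots: 1.4851 + 0.0827i, 0.3802 + 1.4380i, -1.2501 + 0.8060i, -1.1528 - 0.9399i, 0.5376 - 1.3868i


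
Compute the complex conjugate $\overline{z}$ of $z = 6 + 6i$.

If z = a + bi, then conjugate(z) = a - bi
conjugate(6 + 6i) = 6 - 6i


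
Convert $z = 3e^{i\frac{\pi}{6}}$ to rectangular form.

a = r cos θ = 3 * sqrt(3)/2 = 3*sqrt(3)/2
b = r sin θ = 3 * 1/2 = 3/2
z = 3*sqrt(3)/2 + (3/2)i


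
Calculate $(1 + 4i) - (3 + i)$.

(1 - 3) + (4 - 1)i = -2 + 3i


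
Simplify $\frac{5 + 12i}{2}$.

Divisor is real, so divide each part by 2:
= 5/2 + 6i


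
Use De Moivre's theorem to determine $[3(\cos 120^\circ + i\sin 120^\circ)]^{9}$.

By De Moivre: z^n = r^n(cos(nθ) + i sin(nθ))
= 3^9(cos(9*120°) + i sin(9*120°))
= 19683(cos 0° + i sin 0°)
= 19683


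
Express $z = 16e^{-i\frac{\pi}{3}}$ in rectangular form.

a = r cos θ = 16 * 1/2 = 8
b = r sin θ = 16 * -sqrt(3)/2 = -8*sqrt(3)
z = 8 - 8*sqrt(3)i


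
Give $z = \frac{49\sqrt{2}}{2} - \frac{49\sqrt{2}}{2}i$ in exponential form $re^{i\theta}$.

r = |z| = sqrt((49*sqrt(2)/2)^2 + (-49*sqrt(2)/2)^2) = sqrt(2401/2 + 2401/2) = sqrt(2401) = 49
θ = arctan(b/a) = arctan(-34.6482/34.6482) (quadrant-adjusted) = -45° = -π/4
z = 49e^(-i*π/4)


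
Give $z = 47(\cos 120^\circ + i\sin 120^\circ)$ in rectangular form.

a = r cos θ = 47 * -1/2 = -47/2
b = r sin θ = 47 * sqrt(3)/2 = 47*sqrt(3)/2
z = -47/2 + (47*sqrt(3)/2)i


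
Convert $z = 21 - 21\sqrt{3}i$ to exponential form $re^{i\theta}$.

r = |z| = sqrt((21)^2 + (-21*sqrt(3))^2) = sqrt(441 + 1323) = sqrt(1764) = 42
θ = arctan(b/a) = arctan(-36.3731/21) (quadrant-adjusted) = -60° = -π/3
z = 42e^(-i*π/3)


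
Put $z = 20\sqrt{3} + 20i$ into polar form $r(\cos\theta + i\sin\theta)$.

r = |z| = sqrt(a^2 + b^2) = sqrt((20*sqrt(3))^2 + (20)^2) = sqrt(1200 + 400) = sqrt(1600) = 40
θ = arctan(b/a) = arctan(20/34.641) (quadrant-adjusted) = 30°
z = 40(cos 30° + i sin 30°)


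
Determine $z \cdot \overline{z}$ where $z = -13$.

z * conjugate(z) = |z|^2 = a^2 + b^2
= (-13)^2 + 0^2 = 169


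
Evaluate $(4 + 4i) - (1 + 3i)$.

(4 - 1) + (4 - 3)i = 3 + i


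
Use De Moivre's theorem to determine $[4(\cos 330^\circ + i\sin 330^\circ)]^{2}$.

By De Moivre: z^n = r^n(cos(nθ) + i sin(nθ))
= 4^2(cos(2*330°) + i sin(2*330°))
= 16(cos 300° + i sin 300°)
= 8 - 8*sqrt(3)i


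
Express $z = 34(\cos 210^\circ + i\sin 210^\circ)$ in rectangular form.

a = r cos θ = 34 * -sqrt(3)/2 = -17*sqrt(3)
b = r sin θ = 34 * -1/2 = -17
z = -17*sqrt(3) - 17i


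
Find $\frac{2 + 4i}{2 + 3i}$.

Multiply numerator and denominator by conjugate (2 - 3i):
= (2 + 4i)(2 - 3i) / (2^2 + 3^2)
= (16 + 2i) / 13
= 16/13 + (2/13)i


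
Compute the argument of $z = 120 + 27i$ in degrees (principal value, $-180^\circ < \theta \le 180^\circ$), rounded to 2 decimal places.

θ = arctan(b/a) = arctan(27/120) (quadrant-adjusted) = 12.68°


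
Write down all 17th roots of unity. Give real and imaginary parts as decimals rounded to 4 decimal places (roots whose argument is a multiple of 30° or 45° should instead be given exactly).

ω_k = e^(2πik/17) = cos(2πk/17) + i sin(2πk/17) for k = 0, 1, ..., 16
Roots: 1, 0.9325 + 0.3612i, 0.7390 + 0.6737i, 0.4457 + 0.8952i, 0.0923 + 0.9957i, -0.2737 + 0.9618i, -0.6026 + 0.7980i, -0.8502 + 0.5264i, -0.9830 + 0.1837i, -0.9830 - 0.1837i, -0.8502 - 0.5264i, -0.6026 - 0.7980i, -0.2737 - 0.9618i, 0.0923 - 0.9957i, 0.4457 - 0.8952i, 0.7390 - 0.6737i, 0.9325 - 0.3612i


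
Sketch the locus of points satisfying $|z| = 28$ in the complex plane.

|z| = 28 means sqrt(x^2 + y^2) = 28
This is a circle of radius 28 centered at the origin
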